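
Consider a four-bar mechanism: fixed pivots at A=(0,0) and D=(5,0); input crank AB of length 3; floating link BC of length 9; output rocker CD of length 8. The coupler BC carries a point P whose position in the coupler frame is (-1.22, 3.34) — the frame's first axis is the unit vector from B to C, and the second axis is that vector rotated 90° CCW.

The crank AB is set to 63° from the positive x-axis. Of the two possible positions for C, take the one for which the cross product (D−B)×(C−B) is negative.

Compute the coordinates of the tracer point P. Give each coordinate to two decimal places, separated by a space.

A=(0,0), D=(5.00,0)
B = A + 3.00·(cos63°, sin63°) = (1.3620, 2.6730)
|BD| = 4.5145
circle(B,9.00) ∩ circle(D,8.00): a=4.1401, h=7.9912
  candidates: C₊=(9.4299,6.6615) cross=36.076; C₋=(-0.0333,-6.2182) cross=-36.076
  mode - wants cross < 0 → take C=(-0.0333,-6.2182) (cross=-36.076)
ex = (C−B)/|BC| = (-0.1550,-0.9879); ey = (0.9879,-0.1550)
P = B + -1.22·ex + 3.34·ey = (4.8507,3.3605)

4.85 3.36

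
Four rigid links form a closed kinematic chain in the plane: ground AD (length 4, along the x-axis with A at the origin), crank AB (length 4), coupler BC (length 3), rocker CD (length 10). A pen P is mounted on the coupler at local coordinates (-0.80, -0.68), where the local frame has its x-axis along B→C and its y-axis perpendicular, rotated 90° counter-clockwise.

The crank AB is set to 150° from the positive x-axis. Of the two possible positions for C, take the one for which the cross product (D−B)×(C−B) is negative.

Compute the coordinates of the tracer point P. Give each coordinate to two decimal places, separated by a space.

-3.16 3.00

A=(0,0), D=(4.00,0)
B = A + 4.00·(cos150°, sin150°) = (-3.4641, 2.0000)
|BD| = 7.7274
circle(B,3.00) ∩ circle(D,10.00): a=-2.0244, h=2.2140
  candidates: C₊=(-4.8465,4.6625) cross=17.108; C₋=(-5.9926,0.3854) cross=-17.108
  mode - wants cross < 0 → take C=(-5.9926,0.3854) (cross=-17.108)
ex = (C−B)/|BC| = (-0.8428,-0.5382); ey = (0.5382,-0.8428)
P = B + -0.80·ex + -0.68·ey = (-3.1558,3.0037)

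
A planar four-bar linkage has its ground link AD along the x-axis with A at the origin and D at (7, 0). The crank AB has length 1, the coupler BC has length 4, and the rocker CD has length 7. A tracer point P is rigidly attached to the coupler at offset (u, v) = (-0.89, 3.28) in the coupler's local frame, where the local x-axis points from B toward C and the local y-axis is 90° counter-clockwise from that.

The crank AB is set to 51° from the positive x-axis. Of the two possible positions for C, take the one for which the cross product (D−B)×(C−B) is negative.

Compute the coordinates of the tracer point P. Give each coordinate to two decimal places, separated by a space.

3.87 1.79

A=(0,0), D=(7.00,0)
B = A + 1.00·(cos51°, sin51°) = (0.6293, 0.7771)
|BD| = 6.4179
circle(B,4.00) ∩ circle(D,7.00): a=0.6380, h=3.9488
  candidates: C₊=(1.7408,4.6196) cross=25.343; C₋=(0.7845,-3.2198) cross=-25.343
  mode - wants cross < 0 → take C=(0.7845,-3.2198) (cross=-25.343)
ex = (C−B)/|BC| = (0.0388,-0.9992); ey = (0.9992,0.0388)
P = B + -0.89·ex + 3.28·ey = (3.8723,1.7937)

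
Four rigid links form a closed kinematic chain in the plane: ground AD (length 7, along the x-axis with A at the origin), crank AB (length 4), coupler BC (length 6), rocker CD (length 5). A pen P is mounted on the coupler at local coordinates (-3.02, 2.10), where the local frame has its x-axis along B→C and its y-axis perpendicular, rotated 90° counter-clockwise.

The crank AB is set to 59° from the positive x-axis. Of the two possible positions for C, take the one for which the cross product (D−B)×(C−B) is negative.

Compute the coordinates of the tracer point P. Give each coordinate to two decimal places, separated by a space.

3.83 6.65

A=(0,0), D=(7.00,0)
B = A + 4.00·(cos59°, sin59°) = (2.0602, 3.4287)
|BD| = 6.0131
circle(B,6.00) ∩ circle(D,5.00): a=3.9212, h=4.5414
  candidates: C₊=(7.8709,4.9236) cross=27.308; C₋=(2.6920,-2.5380) cross=-27.308
  mode - wants cross < 0 → take C=(2.6920,-2.5380) (cross=-27.308)
ex = (C−B)/|BC| = (0.1053,-0.9944); ey = (0.9944,0.1053)
P = B + -3.02·ex + 2.10·ey = (3.8304,6.6530)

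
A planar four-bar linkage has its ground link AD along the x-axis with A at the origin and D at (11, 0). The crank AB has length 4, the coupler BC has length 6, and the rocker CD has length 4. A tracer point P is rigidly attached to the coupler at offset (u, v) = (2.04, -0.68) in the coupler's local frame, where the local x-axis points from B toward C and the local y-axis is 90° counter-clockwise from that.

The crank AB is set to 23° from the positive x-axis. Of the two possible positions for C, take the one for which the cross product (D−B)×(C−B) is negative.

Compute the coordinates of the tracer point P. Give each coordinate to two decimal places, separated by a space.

4.67 -0.35

A=(0,0), D=(11.00,0)
B = A + 4.00·(cos23°, sin23°) = (3.6820, 1.5629)
|BD| = 7.4830
circle(B,6.00) ∩ circle(D,4.00): a=5.0779, h=3.1961
  candidates: C₊=(9.3154,3.6280) cross=23.917; C₋=(7.9803,-2.6233) cross=-23.917
  mode - wants cross < 0 → take C=(7.9803,-2.6233) (cross=-23.917)
ex = (C−B)/|BC| = (0.7164,-0.6977); ey = (0.6977,0.7164)
P = B + 2.04·ex + -0.68·ey = (4.6690,-0.3475)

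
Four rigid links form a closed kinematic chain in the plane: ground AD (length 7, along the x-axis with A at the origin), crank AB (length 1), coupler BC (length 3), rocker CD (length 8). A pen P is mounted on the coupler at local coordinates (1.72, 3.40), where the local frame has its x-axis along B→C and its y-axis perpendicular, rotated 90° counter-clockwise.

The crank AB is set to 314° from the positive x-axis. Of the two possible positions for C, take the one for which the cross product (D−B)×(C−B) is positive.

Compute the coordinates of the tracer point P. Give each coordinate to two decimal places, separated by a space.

-3.11 -0.88

A=(0,0), D=(7.00,0)
B = A + 1.00·(cos314°, sin314°) = (0.6947, -0.7193)
|BD| = 6.3462
circle(B,3.00) ∩ circle(D,8.00): a=-1.1602, h=2.7666
  candidates: C₊=(-0.7716,1.8979) cross=17.557; C₋=(-0.1444,-3.5996) cross=-17.557
  mode + wants cross > 0 → take C=(-0.7716,1.8979) (cross=17.557)
ex = (C−B)/|BC| = (-0.4888,0.8724); ey = (-0.8724,-0.4888)
P = B + 1.72·ex + 3.40·ey = (-3.1122,-0.8805)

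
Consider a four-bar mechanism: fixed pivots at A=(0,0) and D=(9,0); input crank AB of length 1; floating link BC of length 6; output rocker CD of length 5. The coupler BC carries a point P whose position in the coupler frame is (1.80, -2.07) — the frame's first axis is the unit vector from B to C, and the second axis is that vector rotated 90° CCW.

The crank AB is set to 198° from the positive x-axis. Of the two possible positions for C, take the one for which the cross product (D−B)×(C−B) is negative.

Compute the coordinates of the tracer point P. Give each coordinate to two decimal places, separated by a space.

A=(0,0), D=(9.00,0)
B = A + 1.00·(cos198°, sin198°) = (-0.9511, -0.3090)
|BD| = 9.9559
circle(B,6.00) ∩ circle(D,5.00): a=5.5304, h=2.3270
  candidates: C₊=(4.5044,2.1885) cross=23.168; C₋=(4.6489,-2.4633) cross=-23.168
  mode - wants cross < 0 → take C=(4.6489,-2.4633) (cross=-23.168)
ex = (C−B)/|BC| = (0.9333,-0.3590); ey = (0.3590,0.9333)
P = B + 1.80·ex + -2.07·ey = (-0.0143,-2.8873)

-0.01 -2.89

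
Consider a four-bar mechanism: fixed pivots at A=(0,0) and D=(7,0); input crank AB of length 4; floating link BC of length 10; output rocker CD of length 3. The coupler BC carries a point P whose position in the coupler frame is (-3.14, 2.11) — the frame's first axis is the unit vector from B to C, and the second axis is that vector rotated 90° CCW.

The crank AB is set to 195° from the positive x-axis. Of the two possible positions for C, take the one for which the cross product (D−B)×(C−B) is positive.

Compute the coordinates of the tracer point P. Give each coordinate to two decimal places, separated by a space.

A=(0,0), D=(7.00,0)
B = A + 4.00·(cos195°, sin195°) = (-3.8637, -1.0353)
|BD| = 10.9129
circle(B,10.00) ∩ circle(D,3.00): a=9.6258, h=2.7099
  candidates: C₊=(5.4616,2.5755) cross=29.573; C₋=(5.9758,-2.8198) cross=-29.573
  mode + wants cross > 0 → take C=(5.4616,2.5755) (cross=29.573)
ex = (C−B)/|BC| = (0.9325,0.3611); ey = (-0.3611,0.9325)
P = B + -3.14·ex + 2.11·ey = (-7.5537,-0.2014)

-7.55 -0.20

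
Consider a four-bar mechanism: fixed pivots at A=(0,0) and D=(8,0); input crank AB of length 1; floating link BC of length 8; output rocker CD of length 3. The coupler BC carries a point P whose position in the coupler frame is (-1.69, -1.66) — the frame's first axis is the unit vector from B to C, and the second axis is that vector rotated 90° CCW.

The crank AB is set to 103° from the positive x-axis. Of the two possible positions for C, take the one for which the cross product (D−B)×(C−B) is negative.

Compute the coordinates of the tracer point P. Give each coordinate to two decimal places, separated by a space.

A=(0,0), D=(8.00,0)
B = A + 1.00·(cos103°, sin103°) = (-0.2250, 0.9744)
|BD| = 8.2825
circle(B,8.00) ∩ circle(D,3.00): a=7.4615, h=2.8855
  candidates: C₊=(7.5242,2.9620) cross=23.899; C₋=(6.8453,-2.7689) cross=-23.899
  mode - wants cross < 0 → take C=(6.8453,-2.7689) (cross=-23.899)
ex = (C−B)/|BC| = (0.8838,-0.4679); ey = (0.4679,0.8838)
P = B + -1.69·ex + -1.66·ey = (-2.4953,0.2981)

-2.50 0.30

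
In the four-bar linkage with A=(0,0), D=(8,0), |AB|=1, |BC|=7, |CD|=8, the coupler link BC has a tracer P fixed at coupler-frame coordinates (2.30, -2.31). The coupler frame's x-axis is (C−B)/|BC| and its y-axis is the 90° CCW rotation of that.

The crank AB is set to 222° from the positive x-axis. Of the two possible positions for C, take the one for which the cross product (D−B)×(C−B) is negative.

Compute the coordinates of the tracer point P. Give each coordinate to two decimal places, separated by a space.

-1.34 -3.87

A=(0,0), D=(8.00,0)
B = A + 1.00·(cos222°, sin222°) = (-0.7431, -0.6691)
|BD| = 8.7687
circle(B,7.00) ∩ circle(D,8.00): a=3.5290, h=6.0453
  candidates: C₊=(2.3143,5.6279) cross=53.010; C₋=(3.2369,-6.4275) cross=-53.010
  mode - wants cross < 0 → take C=(3.2369,-6.4275) (cross=-53.010)
ex = (C−B)/|BC| = (0.5686,-0.8226); ey = (0.8226,0.5686)
P = B + 2.30·ex + -2.31·ey = (-1.3357,-3.8746)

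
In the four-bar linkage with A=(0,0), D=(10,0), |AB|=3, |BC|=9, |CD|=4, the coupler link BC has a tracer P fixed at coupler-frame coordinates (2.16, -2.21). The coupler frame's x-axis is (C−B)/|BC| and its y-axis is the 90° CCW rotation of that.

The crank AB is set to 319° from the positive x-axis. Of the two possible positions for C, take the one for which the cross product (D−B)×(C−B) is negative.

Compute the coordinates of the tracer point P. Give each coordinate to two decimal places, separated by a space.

3.91 -4.58

A=(0,0), D=(10.00,0)
B = A + 3.00·(cos319°, sin319°) = (2.2641, -1.9682)
|BD| = 7.9823
circle(B,9.00) ∩ circle(D,4.00): a=8.0627, h=3.9992
  candidates: C₊=(9.0918,3.8955) cross=31.923; C₋=(11.0639,-3.8559) cross=-31.923
  mode - wants cross < 0 → take C=(11.0639,-3.8559) (cross=-31.923)
ex = (C−B)/|BC| = (0.9778,-0.2097); ey = (0.2097,0.9778)
P = B + 2.16·ex + -2.21·ey = (3.9125,-4.5821)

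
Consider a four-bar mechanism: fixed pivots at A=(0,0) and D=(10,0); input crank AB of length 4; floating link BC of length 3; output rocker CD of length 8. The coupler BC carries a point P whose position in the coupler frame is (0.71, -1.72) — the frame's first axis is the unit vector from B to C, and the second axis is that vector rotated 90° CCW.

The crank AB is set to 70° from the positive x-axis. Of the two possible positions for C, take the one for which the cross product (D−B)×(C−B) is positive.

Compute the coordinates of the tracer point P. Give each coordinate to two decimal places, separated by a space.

2.84 2.62

A=(0,0), D=(10.00,0)
B = A + 4.00·(cos70°, sin70°) = (1.3681, 3.7588)
|BD| = 9.4148
circle(B,3.00) ∩ circle(D,8.00): a=1.7865, h=2.4101
  candidates: C₊=(3.9682,5.2552) cross=22.691; C₋=(2.0438,0.8359) cross=-22.691
  mode + wants cross > 0 → take C=(3.9682,5.2552) (cross=22.691)
ex = (C−B)/|BC| = (0.8667,0.4988); ey = (-0.4988,0.8667)
P = B + 0.71·ex + -1.72·ey = (2.8414,2.6222)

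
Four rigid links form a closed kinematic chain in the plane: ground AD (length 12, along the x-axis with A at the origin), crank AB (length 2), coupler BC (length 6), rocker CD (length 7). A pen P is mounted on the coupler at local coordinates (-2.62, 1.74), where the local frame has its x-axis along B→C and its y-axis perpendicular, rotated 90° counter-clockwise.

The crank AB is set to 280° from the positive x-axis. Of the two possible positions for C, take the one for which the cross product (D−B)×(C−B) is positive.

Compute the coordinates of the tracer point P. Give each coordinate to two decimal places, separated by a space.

-2.79 -2.12

A=(0,0), D=(12.00,0)
B = A + 2.00·(cos280°, sin280°) = (0.3473, -1.9696)
|BD| = 11.8180
circle(B,6.00) ∩ circle(D,7.00): a=5.3590, h=2.6984
  candidates: C₊=(5.1816,1.5842) cross=31.889; C₋=(6.0811,-3.7371) cross=-31.889
  mode + wants cross > 0 → take C=(5.1816,1.5842) (cross=31.889)
ex = (C−B)/|BC| = (0.8057,0.5923); ey = (-0.5923,0.8057)
P = B + -2.62·ex + 1.74·ey = (-2.7943,-2.1195)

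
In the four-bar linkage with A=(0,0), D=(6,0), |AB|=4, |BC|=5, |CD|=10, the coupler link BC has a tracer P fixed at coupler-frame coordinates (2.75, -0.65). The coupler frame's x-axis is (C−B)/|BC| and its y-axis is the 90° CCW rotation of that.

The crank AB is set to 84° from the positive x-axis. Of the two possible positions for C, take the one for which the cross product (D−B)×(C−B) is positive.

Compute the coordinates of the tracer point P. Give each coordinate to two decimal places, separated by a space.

1.60 6.55

A=(0,0), D=(6.00,0)
B = A + 4.00·(cos84°, sin84°) = (0.4181, 3.9781)
|BD| = 6.8544
circle(B,5.00) ∩ circle(D,10.00): a=-2.0438, h=4.5632
  candidates: C₊=(1.4021,8.8803) cross=31.278; C₋=(-3.8946,1.4481) cross=-31.278
  mode + wants cross > 0 → take C=(1.4021,8.8803) (cross=31.278)
ex = (C−B)/|BC| = (0.1968,0.9804); ey = (-0.9804,0.1968)
P = B + 2.75·ex + -0.65·ey = (1.5966,6.5464)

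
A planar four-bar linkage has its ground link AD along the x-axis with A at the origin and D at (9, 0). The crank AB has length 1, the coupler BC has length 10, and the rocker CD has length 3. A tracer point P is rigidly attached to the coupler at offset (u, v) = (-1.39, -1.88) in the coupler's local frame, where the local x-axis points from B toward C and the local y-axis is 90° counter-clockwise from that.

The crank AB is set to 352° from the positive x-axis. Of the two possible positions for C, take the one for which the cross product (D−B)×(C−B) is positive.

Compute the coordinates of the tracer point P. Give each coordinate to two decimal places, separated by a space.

0.15 -2.32

A=(0,0), D=(9.00,0)
B = A + 1.00·(cos352°, sin352°) = (0.9903, -0.1392)
|BD| = 8.0109
circle(B,10.00) ∩ circle(D,3.00): a=9.6852, h=2.4893
  candidates: C₊=(10.6308,2.5181) cross=19.942; C₋=(10.7173,-2.4599) cross=-19.942
  mode + wants cross > 0 → take C=(10.6308,2.5181) (cross=19.942)
ex = (C−B)/|BC| = (0.9640,0.2657); ey = (-0.2657,0.9640)
P = B + -1.39·ex + -1.88·ey = (0.1498,-2.3209)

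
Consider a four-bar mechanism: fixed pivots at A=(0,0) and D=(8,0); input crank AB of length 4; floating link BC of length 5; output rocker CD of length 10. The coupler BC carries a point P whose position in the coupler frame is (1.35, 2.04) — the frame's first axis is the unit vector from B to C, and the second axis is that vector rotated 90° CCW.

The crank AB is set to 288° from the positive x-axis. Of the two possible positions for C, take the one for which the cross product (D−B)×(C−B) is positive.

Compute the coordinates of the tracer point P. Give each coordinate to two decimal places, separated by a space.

-1.19 -4.10

A=(0,0), D=(8.00,0)
B = A + 4.00·(cos288°, sin288°) = (1.2361, -3.8042)
|BD| = 7.7603
circle(B,5.00) ∩ circle(D,10.00): a=-0.9521, h=4.9085
  candidates: C₊=(-2.0000,0.0073) cross=38.092; C₋=(2.8124,-8.5492) cross=-38.092
  mode + wants cross > 0 → take C=(-2.0000,0.0073) (cross=38.092)
ex = (C−B)/|BC| = (-0.6472,0.7623); ey = (-0.7623,-0.6472)
P = B + 1.35·ex + 2.04·ey = (-1.1928,-4.0954)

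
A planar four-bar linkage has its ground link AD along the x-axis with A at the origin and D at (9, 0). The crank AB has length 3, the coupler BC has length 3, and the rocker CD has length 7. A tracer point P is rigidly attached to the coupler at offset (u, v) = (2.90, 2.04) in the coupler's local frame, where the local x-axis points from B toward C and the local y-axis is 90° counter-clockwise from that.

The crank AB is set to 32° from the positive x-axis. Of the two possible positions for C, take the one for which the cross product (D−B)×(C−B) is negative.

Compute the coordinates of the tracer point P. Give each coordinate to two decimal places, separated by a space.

A=(0,0), D=(9.00,0)
B = A + 3.00·(cos32°, sin32°) = (2.5441, 1.5898)
|BD| = 6.6487
circle(B,3.00) ∩ circle(D,7.00): a=0.3163, h=2.9833
  candidates: C₊=(3.5646,4.4109) cross=19.835; C₋=(2.1379,-1.3826) cross=-19.835
  mode - wants cross < 0 → take C=(2.1379,-1.3826) (cross=-19.835)
ex = (C−B)/|BC| = (-0.1354,-0.9908); ey = (0.9908,-0.1354)
P = B + 2.90·ex + 2.04·ey = (4.1727,-1.5598)

4.17 -1.56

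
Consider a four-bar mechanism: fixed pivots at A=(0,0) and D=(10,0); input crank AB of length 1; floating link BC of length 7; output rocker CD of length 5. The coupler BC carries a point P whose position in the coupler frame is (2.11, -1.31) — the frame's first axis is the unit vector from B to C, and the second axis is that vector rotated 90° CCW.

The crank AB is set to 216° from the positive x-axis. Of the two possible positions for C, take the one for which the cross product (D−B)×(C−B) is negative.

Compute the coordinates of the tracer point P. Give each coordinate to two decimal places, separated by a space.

A=(0,0), D=(10.00,0)
B = A + 1.00·(cos216°, sin216°) = (-0.8090, -0.5878)
|BD| = 10.8250
circle(B,7.00) ∩ circle(D,5.00): a=6.5210, h=2.5448
  candidates: C₊=(5.5642,2.3074) cross=27.547; C₋=(5.8406,-2.7748) cross=-27.547
  mode - wants cross < 0 → take C=(5.8406,-2.7748) (cross=-27.547)
ex = (C−B)/|BC| = (0.9499,-0.3124); ey = (0.3124,0.9499)
P = B + 2.11·ex + -1.31·ey = (0.7861,-2.4914)

0.79 -2.49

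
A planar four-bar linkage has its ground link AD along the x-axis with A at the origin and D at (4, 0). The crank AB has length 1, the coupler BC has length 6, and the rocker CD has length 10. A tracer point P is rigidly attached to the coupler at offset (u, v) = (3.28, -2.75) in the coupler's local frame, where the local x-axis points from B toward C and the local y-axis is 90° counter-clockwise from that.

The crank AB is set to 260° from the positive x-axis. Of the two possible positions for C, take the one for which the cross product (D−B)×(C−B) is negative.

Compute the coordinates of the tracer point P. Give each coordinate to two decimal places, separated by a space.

-4.45 -1.05

A=(0,0), D=(4.00,0)
B = A + 1.00·(cos260°, sin260°) = (-0.1736, -0.9848)
|BD| = 4.2883
circle(B,6.00) ∩ circle(D,10.00): a=-5.3181, h=2.7781
  candidates: C₊=(-5.9876,0.4977) cross=11.913; C₋=(-4.7116,-4.9100) cross=-11.913
  mode - wants cross < 0 → take C=(-4.7116,-4.9100) (cross=-11.913)
ex = (C−B)/|BC| = (-0.7563,-0.6542); ey = (0.6542,-0.7563)
P = B + 3.28·ex + -2.75·ey = (-4.4534,-1.0507)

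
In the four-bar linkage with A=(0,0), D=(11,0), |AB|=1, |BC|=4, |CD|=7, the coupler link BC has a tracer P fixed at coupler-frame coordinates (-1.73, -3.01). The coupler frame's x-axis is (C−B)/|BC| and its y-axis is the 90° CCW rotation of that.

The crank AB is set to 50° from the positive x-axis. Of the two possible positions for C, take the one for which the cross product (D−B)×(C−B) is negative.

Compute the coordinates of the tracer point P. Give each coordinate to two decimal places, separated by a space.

A=(0,0), D=(11.00,0)
B = A + 1.00·(cos50°, sin50°) = (0.6428, 0.7660)
|BD| = 10.3855
circle(B,4.00) ∩ circle(D,7.00): a=3.6040, h=1.7353
  candidates: C₊=(4.3650,2.2308) cross=18.022; C₋=(4.1090,-1.2303) cross=-18.022
  mode - wants cross < 0 → take C=(4.1090,-1.2303) (cross=-18.022)
ex = (C−B)/|BC| = (0.8665,-0.4991); ey = (0.4991,0.8665)
P = B + -1.73·ex + -3.01·ey = (-2.3586,-0.9788)

-2.36 -0.98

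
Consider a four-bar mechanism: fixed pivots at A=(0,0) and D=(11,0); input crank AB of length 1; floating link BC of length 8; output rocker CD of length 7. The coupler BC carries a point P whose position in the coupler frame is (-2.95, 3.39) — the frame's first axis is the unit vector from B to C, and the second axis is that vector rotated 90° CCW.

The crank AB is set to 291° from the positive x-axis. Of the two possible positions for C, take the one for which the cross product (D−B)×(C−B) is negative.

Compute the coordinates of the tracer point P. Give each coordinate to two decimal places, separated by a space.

A=(0,0), D=(11.00,0)
B = A + 1.00·(cos291°, sin291°) = (0.3584, -0.9336)
|BD| = 10.6825
circle(B,8.00) ∩ circle(D,7.00): a=6.0433, h=5.2420
  candidates: C₊=(5.9205,4.8165) cross=55.997; C₋=(6.8367,-5.6273) cross=-55.997
  mode - wants cross < 0 → take C=(6.8367,-5.6273) (cross=-55.997)
ex = (C−B)/|BC| = (0.8098,-0.5867); ey = (0.5867,0.8098)
P = B + -2.95·ex + 3.39·ey = (-0.0415,3.5424)

-0.04 3.54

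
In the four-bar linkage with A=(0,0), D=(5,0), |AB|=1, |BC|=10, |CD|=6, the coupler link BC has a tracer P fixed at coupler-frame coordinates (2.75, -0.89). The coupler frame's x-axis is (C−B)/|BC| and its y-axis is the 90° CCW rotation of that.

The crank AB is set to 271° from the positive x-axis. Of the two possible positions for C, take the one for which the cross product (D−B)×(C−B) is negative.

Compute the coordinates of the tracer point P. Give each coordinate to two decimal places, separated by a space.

2.40 -2.64

A=(0,0), D=(5.00,0)
B = A + 1.00·(cos271°, sin271°) = (0.0175, -0.9998)
|BD| = 5.0819
circle(B,10.00) ∩ circle(D,6.00): a=8.8378, h=4.6790
  candidates: C₊=(7.7620,5.3265) cross=23.778; C₋=(9.6031,-3.8486) cross=-23.778
  mode - wants cross < 0 → take C=(9.6031,-3.8486) (cross=-23.778)
ex = (C−B)/|BC| = (0.9586,-0.2849); ey = (0.2849,0.9586)
P = B + 2.75·ex + -0.89·ey = (2.4000,-2.6364)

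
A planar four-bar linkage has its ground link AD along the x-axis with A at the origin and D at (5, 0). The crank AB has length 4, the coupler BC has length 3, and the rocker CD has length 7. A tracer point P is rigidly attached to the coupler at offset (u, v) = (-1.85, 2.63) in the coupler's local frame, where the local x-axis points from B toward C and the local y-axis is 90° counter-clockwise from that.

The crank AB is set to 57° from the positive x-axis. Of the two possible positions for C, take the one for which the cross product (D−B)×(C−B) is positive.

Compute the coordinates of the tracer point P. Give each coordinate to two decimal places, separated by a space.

-0.38 1.40

A=(0,0), D=(5.00,0)
B = A + 4.00·(cos57°, sin57°) = (2.1786, 3.3547)
|BD| = 4.3834
circle(B,3.00) ∩ circle(D,7.00): a=-2.3709, h=1.8381
  candidates: C₊=(2.0592,6.3523) cross=8.057; C₋=(-0.7543,3.9860) cross=-8.057
  mode + wants cross > 0 → take C=(2.0592,6.3523) (cross=8.057)
ex = (C−B)/|BC| = (-0.0398,0.9992); ey = (-0.9992,-0.0398)
P = B + -1.85·ex + 2.63·ey = (-0.3758,1.4015)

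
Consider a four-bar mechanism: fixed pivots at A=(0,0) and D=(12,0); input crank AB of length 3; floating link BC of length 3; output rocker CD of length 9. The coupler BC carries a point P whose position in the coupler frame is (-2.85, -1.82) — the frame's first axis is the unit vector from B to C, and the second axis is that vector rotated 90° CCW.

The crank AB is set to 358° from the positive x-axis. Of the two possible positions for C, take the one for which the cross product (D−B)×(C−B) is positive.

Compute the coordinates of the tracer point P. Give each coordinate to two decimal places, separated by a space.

4.35 -3.20

A=(0,0), D=(12.00,0)
B = A + 3.00·(cos358°, sin358°) = (2.9982, -0.1047)
|BD| = 9.0024
circle(B,3.00) ∩ circle(D,9.00): a=0.5023, h=2.9577
  candidates: C₊=(3.4660,2.8586) cross=26.626; C₋=(3.5348,-3.0563) cross=-26.626
  mode + wants cross > 0 → take C=(3.4660,2.8586) (cross=26.626)
ex = (C−B)/|BC| = (0.1560,0.9878); ey = (-0.9878,0.1560)
P = B + -2.85·ex + -1.82·ey = (4.3514,-3.2037)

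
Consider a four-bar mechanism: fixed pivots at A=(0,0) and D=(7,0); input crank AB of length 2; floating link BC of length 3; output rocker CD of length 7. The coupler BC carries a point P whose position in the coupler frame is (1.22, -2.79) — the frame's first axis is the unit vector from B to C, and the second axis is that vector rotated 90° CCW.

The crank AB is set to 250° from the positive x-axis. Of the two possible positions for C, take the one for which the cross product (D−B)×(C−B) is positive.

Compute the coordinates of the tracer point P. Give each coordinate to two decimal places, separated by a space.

A=(0,0), D=(7.00,0)
B = A + 2.00·(cos250°, sin250°) = (-0.6840, -1.8794)
|BD| = 7.9105
circle(B,3.00) ∩ circle(D,7.00): a=1.4270, h=2.6389
  candidates: C₊=(0.0752,1.0230) cross=20.875; C₋=(1.3290,-4.1037) cross=-20.875
  mode + wants cross > 0 → take C=(0.0752,1.0230) (cross=20.875)
ex = (C−B)/|BC| = (0.2531,0.9674); ey = (-0.9674,0.2531)
P = B + 1.22·ex + -2.79·ey = (2.3239,-1.4051)

2.32 -1.41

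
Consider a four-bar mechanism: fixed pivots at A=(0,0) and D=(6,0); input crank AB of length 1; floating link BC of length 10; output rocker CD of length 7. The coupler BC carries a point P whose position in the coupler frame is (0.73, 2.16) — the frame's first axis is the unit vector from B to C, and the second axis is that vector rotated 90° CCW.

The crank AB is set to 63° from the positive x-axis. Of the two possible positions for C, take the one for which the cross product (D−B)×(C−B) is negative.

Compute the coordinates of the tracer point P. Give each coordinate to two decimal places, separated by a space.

2.60 1.65

A=(0,0), D=(6.00,0)
B = A + 1.00·(cos63°, sin63°) = (0.4540, 0.8910)
|BD| = 5.6171
circle(B,10.00) ∩ circle(D,7.00): a=7.3483, h=6.7826
  candidates: C₊=(8.7851,6.4221) cross=38.099; C₋=(6.6333,-6.9713) cross=-38.099
  mode - wants cross < 0 → take C=(6.6333,-6.9713) (cross=-38.099)
ex = (C−B)/|BC| = (0.6179,-0.7862); ey = (0.7862,0.6179)
P = B + 0.73·ex + 2.16·ey = (2.6033,1.6518)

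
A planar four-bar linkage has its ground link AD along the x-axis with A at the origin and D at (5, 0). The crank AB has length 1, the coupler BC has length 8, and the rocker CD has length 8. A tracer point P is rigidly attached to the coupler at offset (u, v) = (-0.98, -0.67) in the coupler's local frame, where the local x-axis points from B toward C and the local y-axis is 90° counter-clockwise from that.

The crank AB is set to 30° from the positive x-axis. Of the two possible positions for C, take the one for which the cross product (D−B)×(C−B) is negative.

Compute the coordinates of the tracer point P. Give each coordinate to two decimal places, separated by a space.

0.06 1.37

A=(0,0), D=(5.00,0)
B = A + 1.00·(cos30°, sin30°) = (0.8660, 0.5000)
|BD| = 4.1641
circle(B,8.00) ∩ circle(D,8.00): a=2.0821, h=7.7243
  candidates: C₊=(3.8605,7.9184) cross=32.165; C₋=(2.0055,-7.4184) cross=-32.165
  mode - wants cross < 0 → take C=(2.0055,-7.4184) (cross=-32.165)
ex = (C−B)/|BC| = (0.1424,-0.9898); ey = (0.9898,0.1424)
P = B + -0.98·ex + -0.67·ey = (0.0633,1.3746)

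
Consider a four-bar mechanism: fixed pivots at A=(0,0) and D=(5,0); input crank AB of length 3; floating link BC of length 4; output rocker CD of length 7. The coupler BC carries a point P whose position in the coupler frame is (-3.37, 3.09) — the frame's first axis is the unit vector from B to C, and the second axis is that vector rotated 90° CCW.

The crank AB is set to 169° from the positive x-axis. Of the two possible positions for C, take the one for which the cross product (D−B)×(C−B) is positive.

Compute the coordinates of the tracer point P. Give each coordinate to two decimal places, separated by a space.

-7.37 -0.60

A=(0,0), D=(5.00,0)
B = A + 3.00·(cos169°, sin169°) = (-2.9449, 0.5724)
|BD| = 7.9655
circle(B,4.00) ∩ circle(D,7.00): a=1.9113, h=3.5138
  candidates: C₊=(-0.7860,3.9398) cross=27.989; C₋=(-1.2910,-3.0697) cross=-27.989
  mode + wants cross > 0 → take C=(-0.7860,3.9398) (cross=27.989)
ex = (C−B)/|BC| = (0.5397,0.8418); ey = (-0.8418,0.5397)
P = B + -3.37·ex + 3.09·ey = (-7.3650,-0.5969)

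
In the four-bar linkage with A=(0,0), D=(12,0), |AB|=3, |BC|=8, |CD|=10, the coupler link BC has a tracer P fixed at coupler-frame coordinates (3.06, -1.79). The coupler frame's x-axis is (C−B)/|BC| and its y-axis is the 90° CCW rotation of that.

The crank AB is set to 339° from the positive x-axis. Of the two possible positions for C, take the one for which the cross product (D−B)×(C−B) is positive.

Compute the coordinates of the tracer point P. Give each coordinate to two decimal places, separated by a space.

A=(0,0), D=(12.00,0)
B = A + 3.00·(cos339°, sin339°) = (2.8007, -1.0751)
|BD| = 9.2619
circle(B,8.00) ∩ circle(D,10.00): a=2.6875, h=7.5351
  candidates: C₊=(4.5954,6.7210) cross=69.789; C₋=(6.3447,-8.2473) cross=-69.789
  mode + wants cross > 0 → take C=(4.5954,6.7210) (cross=69.789)
ex = (C−B)/|BC| = (0.2243,0.9745); ey = (-0.9745,0.2243)
P = B + 3.06·ex + -1.79·ey = (5.2316,1.5054)

5.23 1.51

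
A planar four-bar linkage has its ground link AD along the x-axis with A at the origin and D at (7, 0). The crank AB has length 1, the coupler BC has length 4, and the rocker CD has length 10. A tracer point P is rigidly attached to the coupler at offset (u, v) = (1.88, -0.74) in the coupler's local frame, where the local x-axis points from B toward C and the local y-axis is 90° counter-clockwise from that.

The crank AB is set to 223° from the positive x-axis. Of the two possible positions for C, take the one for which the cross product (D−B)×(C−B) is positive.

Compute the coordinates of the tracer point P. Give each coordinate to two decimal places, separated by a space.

A=(0,0), D=(7.00,0)
B = A + 1.00·(cos223°, sin223°) = (-0.7314, -0.6820)
|BD| = 7.7614
circle(B,4.00) ∩ circle(D,10.00): a=-1.5307, h=3.6955
  candidates: C₊=(-2.5809,2.8647) cross=28.682; C₋=(-1.9314,-4.4977) cross=-28.682
  mode + wants cross > 0 → take C=(-2.5809,2.8647) (cross=28.682)
ex = (C−B)/|BC| = (-0.4624,0.8867); ey = (-0.8867,-0.4624)
P = B + 1.88·ex + -0.74·ey = (-0.9445,1.3271)

-0.94 1.33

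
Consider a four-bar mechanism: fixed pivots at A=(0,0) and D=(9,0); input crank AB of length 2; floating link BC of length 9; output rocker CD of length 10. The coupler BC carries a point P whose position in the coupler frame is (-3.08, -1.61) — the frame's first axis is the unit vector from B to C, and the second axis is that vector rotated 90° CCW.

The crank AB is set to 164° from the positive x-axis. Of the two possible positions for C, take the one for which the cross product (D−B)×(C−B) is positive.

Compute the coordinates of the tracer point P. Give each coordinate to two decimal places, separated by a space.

A=(0,0), D=(9.00,0)
B = A + 2.00·(cos164°, sin164°) = (-1.9225, 0.5513)
|BD| = 10.9364
circle(B,9.00) ∩ circle(D,10.00): a=4.5996, h=7.7359
  candidates: C₊=(3.0611,8.0455) cross=84.603; C₋=(2.2812,-7.4066) cross=-84.603
  mode + wants cross > 0 → take C=(3.0611,8.0455) (cross=84.603)
ex = (C−B)/|BC| = (0.5537,0.8327); ey = (-0.8327,0.5537)
P = B + -3.08·ex + -1.61·ey = (-2.2874,-2.9049)

-2.29 -2.90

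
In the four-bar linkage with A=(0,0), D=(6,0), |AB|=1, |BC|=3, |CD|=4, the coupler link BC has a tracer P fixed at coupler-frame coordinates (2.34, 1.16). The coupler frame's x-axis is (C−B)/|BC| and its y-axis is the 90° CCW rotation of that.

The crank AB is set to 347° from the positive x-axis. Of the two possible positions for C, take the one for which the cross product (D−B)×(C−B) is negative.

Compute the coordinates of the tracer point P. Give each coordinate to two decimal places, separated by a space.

3.37 -1.28

A=(0,0), D=(6.00,0)
B = A + 1.00·(cos347°, sin347°) = (0.9744, -0.2250)
|BD| = 5.0307
circle(B,3.00) ∩ circle(D,4.00): a=1.8196, h=2.3852
  candidates: C₊=(2.6855,2.2392) cross=11.999; C₋=(2.8988,-2.5264) cross=-11.999
  mode - wants cross < 0 → take C=(2.8988,-2.5264) (cross=-11.999)
ex = (C−B)/|BC| = (0.6415,-0.7671); ey = (0.7671,0.6415)
P = B + 2.34·ex + 1.16·ey = (3.3653,-1.2759)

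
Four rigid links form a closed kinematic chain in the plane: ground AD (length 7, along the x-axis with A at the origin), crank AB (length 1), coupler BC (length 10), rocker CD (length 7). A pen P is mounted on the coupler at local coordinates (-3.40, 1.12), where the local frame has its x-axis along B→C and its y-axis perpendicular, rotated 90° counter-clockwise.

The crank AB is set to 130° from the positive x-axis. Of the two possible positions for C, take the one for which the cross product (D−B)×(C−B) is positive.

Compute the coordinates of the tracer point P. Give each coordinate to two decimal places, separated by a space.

-4.00 -0.48

A=(0,0), D=(7.00,0)
B = A + 1.00·(cos130°, sin130°) = (-0.6428, 0.7660)
|BD| = 7.6811
circle(B,10.00) ∩ circle(D,7.00): a=7.1604, h=6.9806
  candidates: C₊=(7.1781,6.9977) cross=53.619; C₋=(5.7857,-6.8939) cross=-53.619
  mode + wants cross > 0 → take C=(7.1781,6.9977) (cross=53.619)
ex = (C−B)/|BC| = (0.7821,0.6232); ey = (-0.6232,0.7821)
P = B + -3.40·ex + 1.12·ey = (-3.9998,-0.4768)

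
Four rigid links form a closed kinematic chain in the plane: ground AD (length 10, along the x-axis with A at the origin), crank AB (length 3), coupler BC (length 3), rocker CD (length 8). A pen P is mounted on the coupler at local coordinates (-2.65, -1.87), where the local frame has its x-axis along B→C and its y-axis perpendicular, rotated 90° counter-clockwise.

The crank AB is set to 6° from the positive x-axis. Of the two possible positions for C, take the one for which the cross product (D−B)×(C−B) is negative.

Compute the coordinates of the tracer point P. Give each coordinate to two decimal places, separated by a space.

A=(0,0), D=(10.00,0)
B = A + 3.00·(cos6°, sin6°) = (2.9836, 0.3136)
|BD| = 7.0234
circle(B,3.00) ∩ circle(D,8.00): a=-0.4037, h=2.9727
  candidates: C₊=(2.7130,3.3014) cross=20.879; C₋=(2.4475,-2.6381) cross=-20.879
  mode - wants cross < 0 → take C=(2.4475,-2.6381) (cross=-20.879)
ex = (C−B)/|BC| = (-0.1787,-0.9839); ey = (0.9839,-0.1787)
P = B + -2.65·ex + -1.87·ey = (1.6172,3.2551)

1.62 3.26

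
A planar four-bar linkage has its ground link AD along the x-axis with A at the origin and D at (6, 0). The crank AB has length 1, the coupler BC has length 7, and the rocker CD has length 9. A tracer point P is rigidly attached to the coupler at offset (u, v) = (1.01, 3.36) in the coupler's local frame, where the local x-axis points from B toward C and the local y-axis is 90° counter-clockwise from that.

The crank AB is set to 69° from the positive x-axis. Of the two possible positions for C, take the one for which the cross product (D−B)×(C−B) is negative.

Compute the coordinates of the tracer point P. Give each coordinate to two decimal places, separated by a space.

3.52 -0.58

A=(0,0), D=(6.00,0)
B = A + 1.00·(cos69°, sin69°) = (0.3584, 0.9336)
|BD| = 5.7184
circle(B,7.00) ∩ circle(D,9.00): a=0.0612, h=6.9997
  candidates: C₊=(1.5615,7.8294) cross=40.027; C₋=(-0.7241,-5.9822) cross=-40.027
  mode - wants cross < 0 → take C=(-0.7241,-5.9822) (cross=-40.027)
ex = (C−B)/|BC| = (-0.1546,-0.9880); ey = (0.9880,-0.1546)
P = B + 1.01·ex + 3.36·ey = (3.5218,-0.5838)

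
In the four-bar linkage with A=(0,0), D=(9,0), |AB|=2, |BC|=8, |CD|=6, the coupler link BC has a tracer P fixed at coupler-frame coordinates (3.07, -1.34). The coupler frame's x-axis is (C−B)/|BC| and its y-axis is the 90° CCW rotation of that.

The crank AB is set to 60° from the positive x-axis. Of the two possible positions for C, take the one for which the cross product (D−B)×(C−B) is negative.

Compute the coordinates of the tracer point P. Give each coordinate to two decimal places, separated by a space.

1.62 -1.56

A=(0,0), D=(9.00,0)
B = A + 2.00·(cos60°, sin60°) = (1.0000, 1.7321)
|BD| = 8.1854
circle(B,8.00) ∩ circle(D,6.00): a=5.8030, h=5.5068
  candidates: C₊=(7.8369,5.8862) cross=45.075; C₋=(5.5064,-4.8780) cross=-45.075
  mode - wants cross < 0 → take C=(5.5064,-4.8780) (cross=-45.075)
ex = (C−B)/|BC| = (0.5633,-0.8263); ey = (0.8263,0.5633)
P = B + 3.07·ex + -1.34·ey = (1.6221,-1.5594)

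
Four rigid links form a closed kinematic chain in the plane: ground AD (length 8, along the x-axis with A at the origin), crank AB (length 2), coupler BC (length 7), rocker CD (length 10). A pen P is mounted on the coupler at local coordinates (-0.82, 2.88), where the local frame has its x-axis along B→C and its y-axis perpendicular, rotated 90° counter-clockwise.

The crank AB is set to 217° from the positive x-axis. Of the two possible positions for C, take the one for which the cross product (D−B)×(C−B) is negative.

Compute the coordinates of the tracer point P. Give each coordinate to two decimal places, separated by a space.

A=(0,0), D=(8.00,0)
B = A + 2.00·(cos217°, sin217°) = (-1.5973, -1.2036)
|BD| = 9.6725
circle(B,7.00) ∩ circle(D,10.00): a=2.1999, h=6.6453
  candidates: C₊=(-0.2414,5.6638) cross=64.277; C₋=(1.4124,-7.5236) cross=-64.277
  mode - wants cross < 0 → take C=(1.4124,-7.5236) (cross=-64.277)
ex = (C−B)/|BC| = (0.4300,-0.9028); ey = (0.9028,0.4300)
P = B + -0.82·ex + 2.88·ey = (0.6504,0.7750)

0.65 0.77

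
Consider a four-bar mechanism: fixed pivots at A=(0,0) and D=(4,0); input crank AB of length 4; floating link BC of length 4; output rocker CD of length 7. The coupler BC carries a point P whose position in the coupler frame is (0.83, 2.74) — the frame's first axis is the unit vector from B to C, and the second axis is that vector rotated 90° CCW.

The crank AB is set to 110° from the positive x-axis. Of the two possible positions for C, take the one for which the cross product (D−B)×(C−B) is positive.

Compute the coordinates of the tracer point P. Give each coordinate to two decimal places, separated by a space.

-2.68 6.30

A=(0,0), D=(4.00,0)
B = A + 4.00·(cos110°, sin110°) = (-1.3681, 3.7588)
|BD| = 6.5532
circle(B,4.00) ∩ circle(D,7.00): a=0.7588, h=3.9274
  candidates: C₊=(1.5061,6.5407) cross=25.737; C₋=(-2.9992,0.1064) cross=-25.737
  mode + wants cross > 0 → take C=(1.5061,6.5407) (cross=25.737)
ex = (C−B)/|BC| = (0.7185,0.6955); ey = (-0.6955,0.7185)
P = B + 0.83·ex + 2.74·ey = (-2.6773,6.3048)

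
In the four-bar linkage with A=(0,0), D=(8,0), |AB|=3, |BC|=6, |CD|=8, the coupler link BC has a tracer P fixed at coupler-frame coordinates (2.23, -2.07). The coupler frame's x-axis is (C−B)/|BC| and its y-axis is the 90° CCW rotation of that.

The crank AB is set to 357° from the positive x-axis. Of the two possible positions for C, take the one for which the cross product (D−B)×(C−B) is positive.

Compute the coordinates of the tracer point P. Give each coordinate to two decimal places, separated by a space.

4.88 2.23

A=(0,0), D=(8.00,0)
B = A + 3.00·(cos357°, sin357°) = (2.9959, -0.1570)
|BD| = 5.0066
circle(B,6.00) ∩ circle(D,8.00): a=-0.2930, h=5.9928
  candidates: C₊=(2.5151,5.8237) cross=30.004; C₋=(2.8909,-6.1561) cross=-30.004
  mode + wants cross > 0 → take C=(2.5151,5.8237) (cross=30.004)
ex = (C−B)/|BC| = (-0.0801,0.9968); ey = (-0.9968,-0.0801)
P = B + 2.23·ex + -2.07·ey = (4.8805,2.2317)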